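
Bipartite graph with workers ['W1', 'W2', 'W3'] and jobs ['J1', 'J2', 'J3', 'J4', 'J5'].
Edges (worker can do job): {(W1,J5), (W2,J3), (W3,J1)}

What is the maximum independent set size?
Maximum independent set = 5

By König's theorem:
- Min vertex cover = Max matching = 3
- Max independent set = Total vertices - Min vertex cover
- Max independent set = 8 - 3 = 5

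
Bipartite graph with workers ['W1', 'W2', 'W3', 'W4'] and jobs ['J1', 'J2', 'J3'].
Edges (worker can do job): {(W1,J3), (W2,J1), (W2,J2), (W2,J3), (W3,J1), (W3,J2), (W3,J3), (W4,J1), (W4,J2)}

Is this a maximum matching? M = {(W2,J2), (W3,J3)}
No, size 2 is not maximum

Proposed matching has size 2.
Maximum matching size for this graph: 3.

This is NOT maximum - can be improved to size 3.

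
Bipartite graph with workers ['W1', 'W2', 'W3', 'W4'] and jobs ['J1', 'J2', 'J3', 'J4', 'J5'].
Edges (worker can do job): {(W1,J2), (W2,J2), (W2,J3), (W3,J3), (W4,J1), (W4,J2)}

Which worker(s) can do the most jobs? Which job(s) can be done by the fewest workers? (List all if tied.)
Most versatile: W2, W4 (2 jobs); Least covered: J4, J5 (0 workers)

Worker degrees (jobs they can do): W1:1, W2:2, W3:1, W4:2
Job degrees (workers who can do it): J1:1, J2:3, J3:2, J4:0, J5:0

Maximum worker degree is 2, achieved by: W2, W4
Minimum job degree is 0, achieved by: J4, J5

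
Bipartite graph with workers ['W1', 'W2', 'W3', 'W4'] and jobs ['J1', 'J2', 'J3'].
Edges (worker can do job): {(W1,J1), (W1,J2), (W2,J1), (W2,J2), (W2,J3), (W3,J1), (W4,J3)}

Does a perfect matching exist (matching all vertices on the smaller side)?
Yes, perfect matching exists (size 3)

Perfect matching: {(W1,J2), (W3,J1), (W4,J3)}
All 3 vertices on the smaller side are matched.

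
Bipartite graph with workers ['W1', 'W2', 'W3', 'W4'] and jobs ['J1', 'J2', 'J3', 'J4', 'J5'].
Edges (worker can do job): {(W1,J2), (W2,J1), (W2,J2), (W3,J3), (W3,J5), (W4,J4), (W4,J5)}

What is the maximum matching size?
Maximum matching size = 4

Maximum matching: {(W1,J2), (W2,J1), (W3,J5), (W4,J4)}
Size: 4

This assigns 4 workers to 4 distinct jobs.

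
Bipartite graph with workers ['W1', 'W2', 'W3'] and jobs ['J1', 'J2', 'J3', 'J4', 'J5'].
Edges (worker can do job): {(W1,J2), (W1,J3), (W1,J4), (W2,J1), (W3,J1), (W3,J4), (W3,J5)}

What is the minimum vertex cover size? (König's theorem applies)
Minimum vertex cover size = 3

By König's theorem: in bipartite graphs,
min vertex cover = max matching = 3

Maximum matching has size 3, so minimum vertex cover also has size 3.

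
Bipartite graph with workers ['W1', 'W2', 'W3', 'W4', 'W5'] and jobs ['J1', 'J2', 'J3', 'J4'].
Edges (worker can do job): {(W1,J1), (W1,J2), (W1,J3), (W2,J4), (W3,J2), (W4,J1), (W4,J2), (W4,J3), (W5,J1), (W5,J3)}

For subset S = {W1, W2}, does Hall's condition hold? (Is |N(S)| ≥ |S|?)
Yes: |N(S)| = 4, |S| = 2

Subset S = {W1, W2}
Neighbors N(S) = {J1, J2, J3, J4}

|N(S)| = 4, |S| = 2
Hall's condition: |N(S)| ≥ |S| is satisfied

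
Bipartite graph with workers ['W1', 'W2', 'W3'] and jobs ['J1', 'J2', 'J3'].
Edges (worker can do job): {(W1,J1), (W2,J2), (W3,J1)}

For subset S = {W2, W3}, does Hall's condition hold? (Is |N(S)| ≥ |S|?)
Yes: |N(S)| = 2, |S| = 2

Subset S = {W2, W3}
Neighbors N(S) = {J1, J2}

|N(S)| = 2, |S| = 2
Hall's condition: |N(S)| ≥ |S| is satisfied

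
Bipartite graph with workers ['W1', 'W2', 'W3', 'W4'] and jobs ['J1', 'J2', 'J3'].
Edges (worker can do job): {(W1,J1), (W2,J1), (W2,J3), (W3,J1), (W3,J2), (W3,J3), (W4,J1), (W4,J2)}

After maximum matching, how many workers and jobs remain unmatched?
Unmatched: 1 workers, 0 jobs

Maximum matching size: 3
Workers: 4 total, 3 matched, 1 unmatched
Jobs: 3 total, 3 matched, 0 unmatched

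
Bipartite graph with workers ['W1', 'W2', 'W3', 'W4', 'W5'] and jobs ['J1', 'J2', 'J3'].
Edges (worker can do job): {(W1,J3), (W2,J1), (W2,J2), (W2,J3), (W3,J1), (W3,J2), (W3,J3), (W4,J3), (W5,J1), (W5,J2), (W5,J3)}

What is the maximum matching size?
Maximum matching size = 3

Maximum matching: {(W2,J2), (W3,J3), (W5,J1)}
Size: 3

This assigns 3 workers to 3 distinct jobs.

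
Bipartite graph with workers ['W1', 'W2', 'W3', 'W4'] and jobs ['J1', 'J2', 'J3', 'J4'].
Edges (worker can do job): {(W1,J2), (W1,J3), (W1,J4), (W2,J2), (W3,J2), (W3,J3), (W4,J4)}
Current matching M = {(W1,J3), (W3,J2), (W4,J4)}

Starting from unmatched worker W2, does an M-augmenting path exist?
No augmenting path from W2

Alternating search from W2 reaches jobs: {J2, J3, J4}.
Every reachable job is already matched in M, and following those matched edges back to workers exposes no further unvisited jobs.
No M-augmenting path from W2 exists.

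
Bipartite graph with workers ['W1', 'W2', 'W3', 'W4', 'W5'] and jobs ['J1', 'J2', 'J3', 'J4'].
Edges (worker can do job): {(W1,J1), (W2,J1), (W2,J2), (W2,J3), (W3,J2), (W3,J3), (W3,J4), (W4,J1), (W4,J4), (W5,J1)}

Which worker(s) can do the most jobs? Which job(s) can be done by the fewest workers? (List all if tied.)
Most versatile: W2, W3 (3 jobs); Least covered: J2, J3, J4 (2 workers)

Worker degrees (jobs they can do): W1:1, W2:3, W3:3, W4:2, W5:1
Job degrees (workers who can do it): J1:4, J2:2, J3:2, J4:2

Maximum worker degree is 3, achieved by: W2, W3
Minimum job degree is 2, achieved by: J2, J3, J4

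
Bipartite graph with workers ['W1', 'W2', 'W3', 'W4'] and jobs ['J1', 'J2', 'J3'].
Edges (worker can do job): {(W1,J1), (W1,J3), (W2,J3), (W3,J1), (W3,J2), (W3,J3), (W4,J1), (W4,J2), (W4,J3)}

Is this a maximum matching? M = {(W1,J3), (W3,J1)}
No, size 2 is not maximum

Proposed matching has size 2.
Maximum matching size for this graph: 3.

This is NOT maximum - can be improved to size 3.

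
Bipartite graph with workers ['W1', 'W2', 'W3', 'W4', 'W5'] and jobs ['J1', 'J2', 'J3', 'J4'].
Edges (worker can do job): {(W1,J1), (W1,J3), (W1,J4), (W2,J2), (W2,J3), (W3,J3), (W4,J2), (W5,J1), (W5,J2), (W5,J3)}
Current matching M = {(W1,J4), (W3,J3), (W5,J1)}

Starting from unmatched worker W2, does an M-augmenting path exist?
Yes: W2 → J2

An M-augmenting path alternates non-matching / matching edges, starting and ending at unmatched vertices.
Path: W2 → J2
(J2 is unmatched in M, so the path is augmenting.)
Flipping edges along this path would increase |M| from 3 to 4.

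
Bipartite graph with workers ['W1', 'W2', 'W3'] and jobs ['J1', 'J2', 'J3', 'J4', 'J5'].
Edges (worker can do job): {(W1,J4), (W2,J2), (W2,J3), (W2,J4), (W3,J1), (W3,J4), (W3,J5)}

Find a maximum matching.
Matching: {(W1,J4), (W2,J2), (W3,J1)}

Maximum matching (size 3):
  W1 → J4
  W2 → J2
  W3 → J1

Each worker is assigned to at most one job, and each job to at most one worker.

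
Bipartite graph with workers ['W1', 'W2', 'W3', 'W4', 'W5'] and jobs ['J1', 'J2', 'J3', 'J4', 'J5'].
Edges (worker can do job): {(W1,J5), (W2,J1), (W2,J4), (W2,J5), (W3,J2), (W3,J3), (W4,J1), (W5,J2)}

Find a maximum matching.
Matching: {(W1,J5), (W2,J4), (W3,J3), (W4,J1), (W5,J2)}

Maximum matching (size 5):
  W1 → J5
  W2 → J4
  W3 → J3
  W4 → J1
  W5 → J2

Each worker is assigned to at most one job, and each job to at most one worker.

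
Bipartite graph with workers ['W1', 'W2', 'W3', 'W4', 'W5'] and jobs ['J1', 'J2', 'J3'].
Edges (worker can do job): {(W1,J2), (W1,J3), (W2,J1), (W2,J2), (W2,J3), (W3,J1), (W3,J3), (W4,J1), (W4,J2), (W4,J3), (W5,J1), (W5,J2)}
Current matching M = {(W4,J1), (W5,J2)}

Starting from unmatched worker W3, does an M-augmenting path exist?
Yes: W3 → J3

An M-augmenting path alternates non-matching / matching edges, starting and ending at unmatched vertices.
Path: W3 → J3
(J3 is unmatched in M, so the path is augmenting.)
Flipping edges along this path would increase |M| from 2 to 3.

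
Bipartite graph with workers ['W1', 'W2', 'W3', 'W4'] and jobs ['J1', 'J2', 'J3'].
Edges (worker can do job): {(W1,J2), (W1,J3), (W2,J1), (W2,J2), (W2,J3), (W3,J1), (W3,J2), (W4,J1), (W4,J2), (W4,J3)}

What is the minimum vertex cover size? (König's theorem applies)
Minimum vertex cover size = 3

By König's theorem: in bipartite graphs,
min vertex cover = max matching = 3

Maximum matching has size 3, so minimum vertex cover also has size 3.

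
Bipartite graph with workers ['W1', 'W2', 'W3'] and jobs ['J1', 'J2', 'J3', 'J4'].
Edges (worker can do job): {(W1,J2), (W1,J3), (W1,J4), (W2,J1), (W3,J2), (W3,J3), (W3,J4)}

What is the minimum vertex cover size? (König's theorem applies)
Minimum vertex cover size = 3

By König's theorem: in bipartite graphs,
min vertex cover = max matching = 3

Maximum matching has size 3, so minimum vertex cover also has size 3.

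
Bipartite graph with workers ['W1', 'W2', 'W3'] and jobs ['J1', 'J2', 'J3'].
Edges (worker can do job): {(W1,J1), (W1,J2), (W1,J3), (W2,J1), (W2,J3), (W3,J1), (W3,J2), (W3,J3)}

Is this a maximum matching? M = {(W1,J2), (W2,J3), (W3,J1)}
Yes, size 3 is maximum

Proposed matching has size 3.
Maximum matching size for this graph: 3.

This is a maximum matching.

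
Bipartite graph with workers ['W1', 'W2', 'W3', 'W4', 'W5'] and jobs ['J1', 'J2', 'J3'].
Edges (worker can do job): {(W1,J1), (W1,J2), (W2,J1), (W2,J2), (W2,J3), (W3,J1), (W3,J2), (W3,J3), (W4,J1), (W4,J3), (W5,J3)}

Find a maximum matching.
Matching: {(W1,J2), (W3,J1), (W5,J3)}

Maximum matching (size 3):
  W1 → J2
  W3 → J1
  W5 → J3

Each worker is assigned to at most one job, and each job to at most one worker.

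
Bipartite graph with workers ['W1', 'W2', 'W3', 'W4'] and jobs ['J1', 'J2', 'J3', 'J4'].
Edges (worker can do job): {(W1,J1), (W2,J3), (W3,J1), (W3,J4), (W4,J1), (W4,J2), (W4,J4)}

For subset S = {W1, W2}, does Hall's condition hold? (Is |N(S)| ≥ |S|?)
Yes: |N(S)| = 2, |S| = 2

Subset S = {W1, W2}
Neighbors N(S) = {J1, J3}

|N(S)| = 2, |S| = 2
Hall's condition: |N(S)| ≥ |S| is satisfied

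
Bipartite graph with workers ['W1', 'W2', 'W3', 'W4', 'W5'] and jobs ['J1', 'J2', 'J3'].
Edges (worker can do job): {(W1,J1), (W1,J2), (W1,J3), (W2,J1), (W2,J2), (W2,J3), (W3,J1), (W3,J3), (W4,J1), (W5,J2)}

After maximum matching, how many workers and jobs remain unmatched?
Unmatched: 2 workers, 0 jobs

Maximum matching size: 3
Workers: 5 total, 3 matched, 2 unmatched
Jobs: 3 total, 3 matched, 0 unmatched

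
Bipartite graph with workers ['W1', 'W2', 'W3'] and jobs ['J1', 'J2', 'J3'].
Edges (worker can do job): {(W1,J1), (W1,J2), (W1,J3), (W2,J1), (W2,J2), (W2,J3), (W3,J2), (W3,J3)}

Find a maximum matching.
Matching: {(W1,J1), (W2,J2), (W3,J3)}

Maximum matching (size 3):
  W1 → J1
  W2 → J2
  W3 → J3

Each worker is assigned to at most one job, and each job to at most one worker.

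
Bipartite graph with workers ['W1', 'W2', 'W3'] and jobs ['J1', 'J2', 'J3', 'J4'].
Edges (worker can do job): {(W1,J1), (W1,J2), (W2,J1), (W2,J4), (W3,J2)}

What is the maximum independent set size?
Maximum independent set = 4

By König's theorem:
- Min vertex cover = Max matching = 3
- Max independent set = Total vertices - Min vertex cover
- Max independent set = 7 - 3 = 4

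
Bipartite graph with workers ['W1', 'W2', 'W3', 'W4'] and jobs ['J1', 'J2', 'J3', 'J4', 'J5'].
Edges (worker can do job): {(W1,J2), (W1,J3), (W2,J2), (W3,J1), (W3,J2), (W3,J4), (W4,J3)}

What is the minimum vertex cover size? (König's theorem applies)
Minimum vertex cover size = 3

By König's theorem: in bipartite graphs,
min vertex cover = max matching = 3

Maximum matching has size 3, so minimum vertex cover also has size 3.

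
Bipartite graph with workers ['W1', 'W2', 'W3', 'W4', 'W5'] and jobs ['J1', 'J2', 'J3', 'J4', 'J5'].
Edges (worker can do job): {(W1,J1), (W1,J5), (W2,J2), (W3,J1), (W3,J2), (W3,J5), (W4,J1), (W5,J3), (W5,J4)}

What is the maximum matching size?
Maximum matching size = 4

Maximum matching: {(W1,J5), (W2,J2), (W3,J1), (W5,J3)}
Size: 4

This assigns 4 workers to 4 distinct jobs.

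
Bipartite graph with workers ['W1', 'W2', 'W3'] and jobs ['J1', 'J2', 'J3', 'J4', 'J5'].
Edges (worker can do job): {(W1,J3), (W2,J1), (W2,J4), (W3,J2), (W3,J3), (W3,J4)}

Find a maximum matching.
Matching: {(W1,J3), (W2,J4), (W3,J2)}

Maximum matching (size 3):
  W1 → J3
  W2 → J4
  W3 → J2

Each worker is assigned to at most one job, and each job to at most one worker.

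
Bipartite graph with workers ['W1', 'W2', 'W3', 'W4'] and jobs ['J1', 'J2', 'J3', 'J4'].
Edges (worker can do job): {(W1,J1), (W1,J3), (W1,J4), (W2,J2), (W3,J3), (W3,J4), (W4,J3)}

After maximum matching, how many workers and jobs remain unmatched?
Unmatched: 0 workers, 0 jobs

Maximum matching size: 4
Workers: 4 total, 4 matched, 0 unmatched
Jobs: 4 total, 4 matched, 0 unmatched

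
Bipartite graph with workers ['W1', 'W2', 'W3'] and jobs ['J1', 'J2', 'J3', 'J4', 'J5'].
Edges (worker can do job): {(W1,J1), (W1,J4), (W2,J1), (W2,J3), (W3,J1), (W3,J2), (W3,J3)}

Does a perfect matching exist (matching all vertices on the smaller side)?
Yes, perfect matching exists (size 3)

Perfect matching: {(W1,J4), (W2,J1), (W3,J3)}
All 3 vertices on the smaller side are matched.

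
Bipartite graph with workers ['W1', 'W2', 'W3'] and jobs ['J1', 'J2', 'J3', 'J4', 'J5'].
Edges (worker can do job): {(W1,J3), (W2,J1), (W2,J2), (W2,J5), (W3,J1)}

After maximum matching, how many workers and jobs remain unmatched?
Unmatched: 0 workers, 2 jobs

Maximum matching size: 3
Workers: 3 total, 3 matched, 0 unmatched
Jobs: 5 total, 3 matched, 2 unmatched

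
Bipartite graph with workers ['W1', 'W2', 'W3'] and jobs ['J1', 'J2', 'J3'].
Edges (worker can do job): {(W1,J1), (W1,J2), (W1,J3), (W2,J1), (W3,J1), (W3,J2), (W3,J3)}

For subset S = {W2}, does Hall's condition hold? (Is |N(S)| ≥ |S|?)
Yes: |N(S)| = 1, |S| = 1

Subset S = {W2}
Neighbors N(S) = {J1}

|N(S)| = 1, |S| = 1
Hall's condition: |N(S)| ≥ |S| is satisfied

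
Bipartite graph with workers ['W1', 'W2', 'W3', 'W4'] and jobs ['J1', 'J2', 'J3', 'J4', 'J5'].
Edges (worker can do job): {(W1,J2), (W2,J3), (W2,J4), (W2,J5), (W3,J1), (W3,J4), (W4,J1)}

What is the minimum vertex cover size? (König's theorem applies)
Minimum vertex cover size = 4

By König's theorem: in bipartite graphs,
min vertex cover = max matching = 4

Maximum matching has size 4, so minimum vertex cover also has size 4.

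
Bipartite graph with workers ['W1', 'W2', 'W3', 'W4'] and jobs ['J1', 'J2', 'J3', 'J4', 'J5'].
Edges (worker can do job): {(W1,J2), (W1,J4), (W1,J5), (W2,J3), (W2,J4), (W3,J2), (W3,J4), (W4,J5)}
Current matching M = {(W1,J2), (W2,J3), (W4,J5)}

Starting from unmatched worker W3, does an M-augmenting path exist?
Yes: W3 → J4

An M-augmenting path alternates non-matching / matching edges, starting and ending at unmatched vertices.
Path: W3 → J4
(J4 is unmatched in M, so the path is augmenting.)
Flipping edges along this path would increase |M| from 3 to 4.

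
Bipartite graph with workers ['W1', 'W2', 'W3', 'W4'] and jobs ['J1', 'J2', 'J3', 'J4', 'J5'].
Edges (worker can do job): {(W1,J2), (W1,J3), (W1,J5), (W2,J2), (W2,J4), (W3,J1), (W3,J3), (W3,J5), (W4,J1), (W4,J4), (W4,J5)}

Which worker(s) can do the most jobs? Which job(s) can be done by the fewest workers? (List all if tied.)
Most versatile: W1, W3, W4 (3 jobs); Least covered: J1, J2, J3, J4 (2 workers)

Worker degrees (jobs they can do): W1:3, W2:2, W3:3, W4:3
Job degrees (workers who can do it): J1:2, J2:2, J3:2, J4:2, J5:3

Maximum worker degree is 3, achieved by: W1, W3, W4
Minimum job degree is 2, achieved by: J1, J2, J3, J4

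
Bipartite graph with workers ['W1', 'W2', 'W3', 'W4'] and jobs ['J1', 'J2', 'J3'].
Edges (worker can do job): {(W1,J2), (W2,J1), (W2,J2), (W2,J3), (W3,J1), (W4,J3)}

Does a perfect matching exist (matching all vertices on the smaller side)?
Yes, perfect matching exists (size 3)

Perfect matching: {(W1,J2), (W3,J1), (W4,J3)}
All 3 vertices on the smaller side are matched.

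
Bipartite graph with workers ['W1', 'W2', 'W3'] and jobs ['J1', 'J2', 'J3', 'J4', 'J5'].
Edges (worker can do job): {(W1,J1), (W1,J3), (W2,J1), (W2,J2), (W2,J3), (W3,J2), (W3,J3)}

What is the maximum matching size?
Maximum matching size = 3

Maximum matching: {(W1,J3), (W2,J1), (W3,J2)}
Size: 3

This assigns 3 workers to 3 distinct jobs.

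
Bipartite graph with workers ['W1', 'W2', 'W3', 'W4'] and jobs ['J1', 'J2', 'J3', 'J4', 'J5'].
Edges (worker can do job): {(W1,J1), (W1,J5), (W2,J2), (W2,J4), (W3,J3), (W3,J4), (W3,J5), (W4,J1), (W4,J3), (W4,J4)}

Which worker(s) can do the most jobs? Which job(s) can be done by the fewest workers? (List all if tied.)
Most versatile: W3, W4 (3 jobs); Least covered: J2 (1 workers)

Worker degrees (jobs they can do): W1:2, W2:2, W3:3, W4:3
Job degrees (workers who can do it): J1:2, J2:1, J3:2, J4:3, J5:2

Maximum worker degree is 3, achieved by: W3, W4
Minimum job degree is 1, achieved by: J2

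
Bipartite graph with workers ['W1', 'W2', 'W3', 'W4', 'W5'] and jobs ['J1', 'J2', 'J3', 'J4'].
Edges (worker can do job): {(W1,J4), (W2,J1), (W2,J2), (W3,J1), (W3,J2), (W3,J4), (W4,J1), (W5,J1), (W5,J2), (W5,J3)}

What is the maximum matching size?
Maximum matching size = 4

Maximum matching: {(W1,J4), (W3,J2), (W4,J1), (W5,J3)}
Size: 4

This assigns 4 workers to 4 distinct jobs.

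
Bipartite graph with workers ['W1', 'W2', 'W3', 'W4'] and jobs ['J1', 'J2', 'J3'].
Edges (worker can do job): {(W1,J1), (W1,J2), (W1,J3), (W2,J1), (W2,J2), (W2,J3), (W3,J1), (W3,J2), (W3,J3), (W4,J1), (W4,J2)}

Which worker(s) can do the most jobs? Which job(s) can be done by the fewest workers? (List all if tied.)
Most versatile: W1, W2, W3 (3 jobs); Least covered: J3 (3 workers)

Worker degrees (jobs they can do): W1:3, W2:3, W3:3, W4:2
Job degrees (workers who can do it): J1:4, J2:4, J3:3

Maximum worker degree is 3, achieved by: W1, W2, W3
Minimum job degree is 3, achieved by: J3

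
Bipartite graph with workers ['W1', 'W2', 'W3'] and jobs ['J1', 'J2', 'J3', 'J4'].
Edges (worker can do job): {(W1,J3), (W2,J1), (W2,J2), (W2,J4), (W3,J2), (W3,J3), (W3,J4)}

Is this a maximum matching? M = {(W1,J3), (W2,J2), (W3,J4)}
Yes, size 3 is maximum

Proposed matching has size 3.
Maximum matching size for this graph: 3.

This is a maximum matching.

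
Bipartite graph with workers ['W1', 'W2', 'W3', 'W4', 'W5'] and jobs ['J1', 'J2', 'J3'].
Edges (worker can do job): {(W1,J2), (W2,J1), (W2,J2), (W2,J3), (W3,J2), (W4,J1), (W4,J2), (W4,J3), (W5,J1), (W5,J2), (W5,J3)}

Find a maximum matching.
Matching: {(W3,J2), (W4,J3), (W5,J1)}

Maximum matching (size 3):
  W3 → J2
  W4 → J3
  W5 → J1

Each worker is assigned to at most one job, and each job to at most one worker.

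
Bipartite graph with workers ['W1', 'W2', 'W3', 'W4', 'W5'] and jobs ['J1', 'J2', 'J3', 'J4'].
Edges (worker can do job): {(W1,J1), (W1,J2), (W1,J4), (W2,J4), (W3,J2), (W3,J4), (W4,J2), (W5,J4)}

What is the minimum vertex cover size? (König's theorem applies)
Minimum vertex cover size = 3

By König's theorem: in bipartite graphs,
min vertex cover = max matching = 3

Maximum matching has size 3, so minimum vertex cover also has size 3.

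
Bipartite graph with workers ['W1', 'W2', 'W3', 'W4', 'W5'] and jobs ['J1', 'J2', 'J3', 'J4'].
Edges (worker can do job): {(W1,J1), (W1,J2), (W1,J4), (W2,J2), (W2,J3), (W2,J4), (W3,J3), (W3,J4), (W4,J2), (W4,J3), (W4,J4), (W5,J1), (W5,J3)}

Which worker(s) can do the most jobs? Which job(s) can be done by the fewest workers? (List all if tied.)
Most versatile: W1, W2, W4 (3 jobs); Least covered: J1 (2 workers)

Worker degrees (jobs they can do): W1:3, W2:3, W3:2, W4:3, W5:2
Job degrees (workers who can do it): J1:2, J2:3, J3:4, J4:4

Maximum worker degree is 3, achieved by: W1, W2, W4
Minimum job degree is 2, achieved by: J1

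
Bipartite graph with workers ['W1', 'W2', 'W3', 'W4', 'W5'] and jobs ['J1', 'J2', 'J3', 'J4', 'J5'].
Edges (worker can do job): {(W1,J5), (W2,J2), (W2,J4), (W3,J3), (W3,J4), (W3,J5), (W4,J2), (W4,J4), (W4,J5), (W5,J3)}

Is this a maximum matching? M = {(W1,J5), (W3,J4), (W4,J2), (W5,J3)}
Yes, size 4 is maximum

Proposed matching has size 4.
Maximum matching size for this graph: 4.

This is a maximum matching.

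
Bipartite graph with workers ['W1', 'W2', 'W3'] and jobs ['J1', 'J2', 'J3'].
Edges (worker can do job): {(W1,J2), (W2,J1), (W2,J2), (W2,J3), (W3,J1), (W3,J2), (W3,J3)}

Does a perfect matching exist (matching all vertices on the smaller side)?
Yes, perfect matching exists (size 3)

Perfect matching: {(W1,J2), (W2,J3), (W3,J1)}
All 3 vertices on the smaller side are matched.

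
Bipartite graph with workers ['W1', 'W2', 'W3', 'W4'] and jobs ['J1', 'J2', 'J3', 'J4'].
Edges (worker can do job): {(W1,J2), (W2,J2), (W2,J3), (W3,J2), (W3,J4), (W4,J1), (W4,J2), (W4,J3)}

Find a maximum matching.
Matching: {(W1,J2), (W2,J3), (W3,J4), (W4,J1)}

Maximum matching (size 4):
  W1 → J2
  W2 → J3
  W3 → J4
  W4 → J1

Each worker is assigned to at most one job, and each job to at most one worker.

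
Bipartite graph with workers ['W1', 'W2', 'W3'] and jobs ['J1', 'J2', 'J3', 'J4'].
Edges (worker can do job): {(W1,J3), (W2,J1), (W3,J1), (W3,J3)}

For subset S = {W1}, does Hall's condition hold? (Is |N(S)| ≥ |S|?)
Yes: |N(S)| = 1, |S| = 1

Subset S = {W1}
Neighbors N(S) = {J3}

|N(S)| = 1, |S| = 1
Hall's condition: |N(S)| ≥ |S| is satisfied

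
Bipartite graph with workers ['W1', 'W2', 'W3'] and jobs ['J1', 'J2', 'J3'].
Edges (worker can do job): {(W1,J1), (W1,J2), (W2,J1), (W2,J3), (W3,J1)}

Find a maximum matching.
Matching: {(W1,J2), (W2,J3), (W3,J1)}

Maximum matching (size 3):
  W1 → J2
  W2 → J3
  W3 → J1

Each worker is assigned to at most one job, and each job to at most one worker.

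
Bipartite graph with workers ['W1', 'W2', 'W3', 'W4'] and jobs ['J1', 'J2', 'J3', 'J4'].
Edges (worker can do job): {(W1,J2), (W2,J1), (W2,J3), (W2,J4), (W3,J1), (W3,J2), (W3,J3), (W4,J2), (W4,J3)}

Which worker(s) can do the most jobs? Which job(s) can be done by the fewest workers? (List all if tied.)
Most versatile: W2, W3 (3 jobs); Least covered: J4 (1 workers)

Worker degrees (jobs they can do): W1:1, W2:3, W3:3, W4:2
Job degrees (workers who can do it): J1:2, J2:3, J3:3, J4:1

Maximum worker degree is 3, achieved by: W2, W3
Minimum job degree is 1, achieved by: J4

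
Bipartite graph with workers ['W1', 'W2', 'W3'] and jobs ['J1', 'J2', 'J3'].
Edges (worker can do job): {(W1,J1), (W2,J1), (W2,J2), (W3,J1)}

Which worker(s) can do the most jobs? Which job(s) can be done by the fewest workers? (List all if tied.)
Most versatile: W2 (2 jobs); Least covered: J3 (0 workers)

Worker degrees (jobs they can do): W1:1, W2:2, W3:1
Job degrees (workers who can do it): J1:3, J2:1, J3:0

Maximum worker degree is 2, achieved by: W2
Minimum job degree is 0, achieved by: J3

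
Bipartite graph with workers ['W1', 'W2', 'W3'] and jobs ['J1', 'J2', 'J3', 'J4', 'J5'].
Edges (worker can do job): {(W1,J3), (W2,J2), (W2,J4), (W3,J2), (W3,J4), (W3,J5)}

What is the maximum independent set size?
Maximum independent set = 5

By König's theorem:
- Min vertex cover = Max matching = 3
- Max independent set = Total vertices - Min vertex cover
- Max independent set = 8 - 3 = 5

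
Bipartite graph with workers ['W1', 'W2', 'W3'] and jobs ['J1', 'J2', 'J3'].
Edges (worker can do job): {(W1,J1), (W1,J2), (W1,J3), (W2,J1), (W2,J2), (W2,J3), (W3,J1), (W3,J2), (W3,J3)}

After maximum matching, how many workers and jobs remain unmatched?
Unmatched: 0 workers, 0 jobs

Maximum matching size: 3
Workers: 3 total, 3 matched, 0 unmatched
Jobs: 3 total, 3 matched, 0 unmatched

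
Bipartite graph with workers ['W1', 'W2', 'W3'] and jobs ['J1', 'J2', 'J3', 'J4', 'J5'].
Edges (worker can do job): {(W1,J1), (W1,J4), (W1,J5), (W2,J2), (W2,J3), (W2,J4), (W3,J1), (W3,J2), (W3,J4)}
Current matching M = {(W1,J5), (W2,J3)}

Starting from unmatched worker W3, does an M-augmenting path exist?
Yes: W3 → J1

An M-augmenting path alternates non-matching / matching edges, starting and ending at unmatched vertices.
Path: W3 → J1
(J1 is unmatched in M, so the path is augmenting.)
Flipping edges along this path would increase |M| from 2 to 3.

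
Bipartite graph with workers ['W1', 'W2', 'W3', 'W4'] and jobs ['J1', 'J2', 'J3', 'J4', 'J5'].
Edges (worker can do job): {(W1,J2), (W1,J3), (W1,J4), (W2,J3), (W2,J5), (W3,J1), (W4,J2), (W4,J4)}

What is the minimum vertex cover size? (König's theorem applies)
Minimum vertex cover size = 4

By König's theorem: in bipartite graphs,
min vertex cover = max matching = 4

Maximum matching has size 4, so minimum vertex cover also has size 4.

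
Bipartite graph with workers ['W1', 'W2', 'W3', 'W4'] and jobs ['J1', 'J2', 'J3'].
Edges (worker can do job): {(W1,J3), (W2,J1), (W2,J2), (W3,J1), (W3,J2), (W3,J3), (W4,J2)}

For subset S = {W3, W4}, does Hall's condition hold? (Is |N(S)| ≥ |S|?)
Yes: |N(S)| = 3, |S| = 2

Subset S = {W3, W4}
Neighbors N(S) = {J1, J2, J3}

|N(S)| = 3, |S| = 2
Hall's condition: |N(S)| ≥ |S| is satisfied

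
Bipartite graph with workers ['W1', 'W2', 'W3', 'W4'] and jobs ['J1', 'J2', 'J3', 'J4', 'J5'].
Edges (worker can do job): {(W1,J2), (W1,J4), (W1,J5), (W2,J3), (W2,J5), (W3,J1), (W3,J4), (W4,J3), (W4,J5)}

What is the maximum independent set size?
Maximum independent set = 5

By König's theorem:
- Min vertex cover = Max matching = 4
- Max independent set = Total vertices - Min vertex cover
- Max independent set = 9 - 4 = 5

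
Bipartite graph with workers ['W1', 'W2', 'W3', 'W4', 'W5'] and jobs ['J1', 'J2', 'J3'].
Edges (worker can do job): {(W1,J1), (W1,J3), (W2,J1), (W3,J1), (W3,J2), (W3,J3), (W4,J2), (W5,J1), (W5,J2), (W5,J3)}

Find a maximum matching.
Matching: {(W3,J1), (W4,J2), (W5,J3)}

Maximum matching (size 3):
  W3 → J1
  W4 → J2
  W5 → J3

Each worker is assigned to at most one job, and each job to at most one worker.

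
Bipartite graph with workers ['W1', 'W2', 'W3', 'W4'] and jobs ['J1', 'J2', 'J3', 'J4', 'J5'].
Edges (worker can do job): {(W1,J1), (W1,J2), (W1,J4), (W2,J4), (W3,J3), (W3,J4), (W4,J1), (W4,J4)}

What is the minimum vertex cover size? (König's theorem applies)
Minimum vertex cover size = 4

By König's theorem: in bipartite graphs,
min vertex cover = max matching = 4

Maximum matching has size 4, so minimum vertex cover also has size 4.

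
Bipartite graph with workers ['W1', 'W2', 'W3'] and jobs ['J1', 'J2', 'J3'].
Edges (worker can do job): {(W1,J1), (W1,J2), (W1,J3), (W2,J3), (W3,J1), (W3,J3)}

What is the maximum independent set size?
Maximum independent set = 3

By König's theorem:
- Min vertex cover = Max matching = 3
- Max independent set = Total vertices - Min vertex cover
- Max independent set = 6 - 3 = 3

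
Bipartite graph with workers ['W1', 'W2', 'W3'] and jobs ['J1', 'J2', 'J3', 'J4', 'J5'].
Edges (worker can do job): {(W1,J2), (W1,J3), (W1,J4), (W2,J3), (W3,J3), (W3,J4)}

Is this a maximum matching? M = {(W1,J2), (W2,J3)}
No, size 2 is not maximum

Proposed matching has size 2.
Maximum matching size for this graph: 3.

This is NOT maximum - can be improved to size 3.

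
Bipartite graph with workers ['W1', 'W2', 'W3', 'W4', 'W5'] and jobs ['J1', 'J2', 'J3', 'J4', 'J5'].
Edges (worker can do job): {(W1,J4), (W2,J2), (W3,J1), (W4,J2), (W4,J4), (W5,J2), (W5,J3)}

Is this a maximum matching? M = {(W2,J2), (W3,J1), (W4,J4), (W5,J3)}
Yes, size 4 is maximum

Proposed matching has size 4.
Maximum matching size for this graph: 4.

This is a maximum matching.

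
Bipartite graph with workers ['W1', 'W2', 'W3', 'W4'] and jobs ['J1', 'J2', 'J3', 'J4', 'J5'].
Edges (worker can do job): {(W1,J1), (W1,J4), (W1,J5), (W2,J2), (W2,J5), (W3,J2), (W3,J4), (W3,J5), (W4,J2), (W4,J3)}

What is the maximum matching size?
Maximum matching size = 4

Maximum matching: {(W1,J1), (W2,J2), (W3,J5), (W4,J3)}
Size: 4

This assigns 4 workers to 4 distinct jobs.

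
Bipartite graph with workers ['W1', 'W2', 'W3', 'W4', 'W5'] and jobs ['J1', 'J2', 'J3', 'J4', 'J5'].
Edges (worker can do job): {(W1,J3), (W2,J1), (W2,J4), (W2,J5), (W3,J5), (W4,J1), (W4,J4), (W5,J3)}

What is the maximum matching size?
Maximum matching size = 4

Maximum matching: {(W2,J4), (W3,J5), (W4,J1), (W5,J3)}
Size: 4

This assigns 4 workers to 4 distinct jobs.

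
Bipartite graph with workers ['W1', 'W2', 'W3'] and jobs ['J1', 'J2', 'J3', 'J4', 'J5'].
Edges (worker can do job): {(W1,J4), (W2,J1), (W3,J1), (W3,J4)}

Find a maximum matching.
Matching: {(W2,J1), (W3,J4)}

Maximum matching (size 2):
  W2 → J1
  W3 → J4

Each worker is assigned to at most one job, and each job to at most one worker.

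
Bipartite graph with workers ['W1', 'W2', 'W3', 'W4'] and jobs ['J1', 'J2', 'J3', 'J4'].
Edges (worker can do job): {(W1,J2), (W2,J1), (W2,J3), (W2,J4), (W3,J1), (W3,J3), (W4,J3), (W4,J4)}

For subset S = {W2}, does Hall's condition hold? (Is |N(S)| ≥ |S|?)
Yes: |N(S)| = 3, |S| = 1

Subset S = {W2}
Neighbors N(S) = {J1, J3, J4}

|N(S)| = 3, |S| = 1
Hall's condition: |N(S)| ≥ |S| is satisfied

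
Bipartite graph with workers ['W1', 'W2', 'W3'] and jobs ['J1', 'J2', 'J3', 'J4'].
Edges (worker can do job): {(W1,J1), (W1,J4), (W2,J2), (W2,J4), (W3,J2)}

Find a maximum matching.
Matching: {(W1,J1), (W2,J4), (W3,J2)}

Maximum matching (size 3):
  W1 → J1
  W2 → J4
  W3 → J2

Each worker is assigned to at most one job, and each job to at most one worker.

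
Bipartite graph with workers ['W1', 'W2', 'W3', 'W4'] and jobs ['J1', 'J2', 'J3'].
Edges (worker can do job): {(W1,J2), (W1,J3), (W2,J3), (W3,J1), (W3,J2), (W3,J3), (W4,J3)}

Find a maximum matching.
Matching: {(W1,J2), (W3,J1), (W4,J3)}

Maximum matching (size 3):
  W1 → J2
  W3 → J1
  W4 → J3

Each worker is assigned to at most one job, and each job to at most one worker.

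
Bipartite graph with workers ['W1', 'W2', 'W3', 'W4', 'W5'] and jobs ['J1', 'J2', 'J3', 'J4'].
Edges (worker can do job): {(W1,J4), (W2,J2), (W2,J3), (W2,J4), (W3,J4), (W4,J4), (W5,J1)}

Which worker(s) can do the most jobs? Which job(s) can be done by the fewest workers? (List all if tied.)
Most versatile: W2 (3 jobs); Least covered: J1, J2, J3 (1 workers)

Worker degrees (jobs they can do): W1:1, W2:3, W3:1, W4:1, W5:1
Job degrees (workers who can do it): J1:1, J2:1, J3:1, J4:4

Maximum worker degree is 3, achieved by: W2
Minimum job degree is 1, achieved by: J1, J2, J3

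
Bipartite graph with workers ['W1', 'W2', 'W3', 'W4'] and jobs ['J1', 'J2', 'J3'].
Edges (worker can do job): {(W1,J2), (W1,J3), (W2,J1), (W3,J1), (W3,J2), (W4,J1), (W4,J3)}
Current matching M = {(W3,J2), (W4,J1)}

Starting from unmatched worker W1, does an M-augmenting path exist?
Yes: W1 → J2 → W3 → J1 → W4 → J3

An M-augmenting path alternates non-matching / matching edges, starting and ending at unmatched vertices.
Path: W1 → J2 → W3 → J1 → W4 → J3
(J3 is unmatched in M, so the path is augmenting.)
Flipping edges along this path would increase |M| from 2 to 3.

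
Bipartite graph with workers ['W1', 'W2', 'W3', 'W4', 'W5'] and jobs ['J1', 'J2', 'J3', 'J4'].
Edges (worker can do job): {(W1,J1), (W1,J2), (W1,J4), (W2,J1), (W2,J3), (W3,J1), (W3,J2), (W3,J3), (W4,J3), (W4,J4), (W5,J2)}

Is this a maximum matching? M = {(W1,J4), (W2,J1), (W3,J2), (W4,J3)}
Yes, size 4 is maximum

Proposed matching has size 4.
Maximum matching size for this graph: 4.

This is a maximum matching.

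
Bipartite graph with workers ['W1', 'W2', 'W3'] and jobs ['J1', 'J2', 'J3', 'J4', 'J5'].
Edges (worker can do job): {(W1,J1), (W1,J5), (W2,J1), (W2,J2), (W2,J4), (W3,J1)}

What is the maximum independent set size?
Maximum independent set = 5

By König's theorem:
- Min vertex cover = Max matching = 3
- Max independent set = Total vertices - Min vertex cover
- Max independent set = 8 - 3 = 5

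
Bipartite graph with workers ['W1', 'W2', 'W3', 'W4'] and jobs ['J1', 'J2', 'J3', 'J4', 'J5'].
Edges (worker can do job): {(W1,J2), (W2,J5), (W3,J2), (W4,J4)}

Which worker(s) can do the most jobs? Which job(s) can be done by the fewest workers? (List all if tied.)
Most versatile: W1, W2, W3, W4 (1 jobs); Least covered: J1, J3 (0 workers)

Worker degrees (jobs they can do): W1:1, W2:1, W3:1, W4:1
Job degrees (workers who can do it): J1:0, J2:2, J3:0, J4:1, J5:1

Maximum worker degree is 1, achieved by: W1, W2, W3, W4
Minimum job degree is 0, achieved by: J1, J3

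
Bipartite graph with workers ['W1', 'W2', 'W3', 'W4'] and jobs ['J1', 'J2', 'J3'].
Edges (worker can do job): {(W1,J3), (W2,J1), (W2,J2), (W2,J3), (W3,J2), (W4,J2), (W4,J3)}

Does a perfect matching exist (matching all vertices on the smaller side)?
Yes, perfect matching exists (size 3)

Perfect matching: {(W2,J1), (W3,J2), (W4,J3)}
All 3 vertices on the smaller side are matched.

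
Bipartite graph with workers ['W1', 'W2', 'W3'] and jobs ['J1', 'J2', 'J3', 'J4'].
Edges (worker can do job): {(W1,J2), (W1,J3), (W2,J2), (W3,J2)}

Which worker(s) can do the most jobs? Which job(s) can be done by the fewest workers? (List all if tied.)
Most versatile: W1 (2 jobs); Least covered: J1, J4 (0 workers)

Worker degrees (jobs they can do): W1:2, W2:1, W3:1
Job degrees (workers who can do it): J1:0, J2:3, J3:1, J4:0

Maximum worker degree is 2, achieved by: W1
Minimum job degree is 0, achieved by: J1, J4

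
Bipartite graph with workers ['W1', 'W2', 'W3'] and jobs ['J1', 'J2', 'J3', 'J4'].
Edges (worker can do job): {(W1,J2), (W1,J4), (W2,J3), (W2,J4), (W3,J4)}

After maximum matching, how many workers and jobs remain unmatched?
Unmatched: 0 workers, 1 jobs

Maximum matching size: 3
Workers: 3 total, 3 matched, 0 unmatched
Jobs: 4 total, 3 matched, 1 unmatched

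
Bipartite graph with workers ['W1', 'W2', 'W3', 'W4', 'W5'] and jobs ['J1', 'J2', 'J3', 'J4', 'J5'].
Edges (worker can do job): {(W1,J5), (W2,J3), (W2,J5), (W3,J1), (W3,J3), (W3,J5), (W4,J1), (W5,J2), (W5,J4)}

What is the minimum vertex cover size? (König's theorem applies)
Minimum vertex cover size = 4

By König's theorem: in bipartite graphs,
min vertex cover = max matching = 4

Maximum matching has size 4, so minimum vertex cover also has size 4.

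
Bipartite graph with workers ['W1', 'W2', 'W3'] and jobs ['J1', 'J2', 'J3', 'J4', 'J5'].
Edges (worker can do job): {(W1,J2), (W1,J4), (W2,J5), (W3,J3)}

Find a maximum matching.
Matching: {(W1,J4), (W2,J5), (W3,J3)}

Maximum matching (size 3):
  W1 → J4
  W2 → J5
  W3 → J3

Each worker is assigned to at most one job, and each job to at most one worker.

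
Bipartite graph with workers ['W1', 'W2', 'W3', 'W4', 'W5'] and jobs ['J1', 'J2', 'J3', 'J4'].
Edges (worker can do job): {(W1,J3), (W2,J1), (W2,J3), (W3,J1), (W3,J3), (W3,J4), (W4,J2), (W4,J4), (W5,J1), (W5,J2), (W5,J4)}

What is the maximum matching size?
Maximum matching size = 4

Maximum matching: {(W2,J1), (W3,J3), (W4,J4), (W5,J2)}
Size: 4

This assigns 4 workers to 4 distinct jobs.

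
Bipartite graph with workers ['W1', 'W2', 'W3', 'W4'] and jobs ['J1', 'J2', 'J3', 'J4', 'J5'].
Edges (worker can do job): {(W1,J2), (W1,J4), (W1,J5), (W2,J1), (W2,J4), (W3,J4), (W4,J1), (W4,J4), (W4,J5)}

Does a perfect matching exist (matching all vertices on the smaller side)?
Yes, perfect matching exists (size 4)

Perfect matching: {(W1,J2), (W2,J1), (W3,J4), (W4,J5)}
All 4 vertices on the smaller side are matched.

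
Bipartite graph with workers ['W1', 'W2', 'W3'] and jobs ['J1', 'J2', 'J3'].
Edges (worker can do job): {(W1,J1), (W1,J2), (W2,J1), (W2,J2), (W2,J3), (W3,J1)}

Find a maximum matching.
Matching: {(W1,J2), (W2,J3), (W3,J1)}

Maximum matching (size 3):
  W1 → J2
  W2 → J3
  W3 → J1

Each worker is assigned to at most one job, and each job to at most one worker.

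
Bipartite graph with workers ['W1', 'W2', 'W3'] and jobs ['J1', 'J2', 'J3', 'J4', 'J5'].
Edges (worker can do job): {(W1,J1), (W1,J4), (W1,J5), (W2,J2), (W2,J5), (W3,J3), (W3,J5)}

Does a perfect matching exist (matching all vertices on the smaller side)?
Yes, perfect matching exists (size 3)

Perfect matching: {(W1,J1), (W2,J5), (W3,J3)}
All 3 vertices on the smaller side are matched.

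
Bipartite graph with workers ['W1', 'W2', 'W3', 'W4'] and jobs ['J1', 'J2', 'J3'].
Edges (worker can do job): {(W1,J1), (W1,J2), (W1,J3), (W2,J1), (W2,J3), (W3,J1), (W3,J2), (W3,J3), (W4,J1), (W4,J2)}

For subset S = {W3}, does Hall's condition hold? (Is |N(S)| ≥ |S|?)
Yes: |N(S)| = 3, |S| = 1

Subset S = {W3}
Neighbors N(S) = {J1, J2, J3}

|N(S)| = 3, |S| = 1
Hall's condition: |N(S)| ≥ |S| is satisfied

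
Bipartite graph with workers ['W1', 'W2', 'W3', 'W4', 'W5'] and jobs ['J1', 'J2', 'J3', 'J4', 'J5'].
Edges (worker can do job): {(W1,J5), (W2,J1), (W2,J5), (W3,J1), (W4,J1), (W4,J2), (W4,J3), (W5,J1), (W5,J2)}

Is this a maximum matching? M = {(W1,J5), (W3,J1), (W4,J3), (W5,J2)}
Yes, size 4 is maximum

Proposed matching has size 4.
Maximum matching size for this graph: 4.

This is a maximum matching.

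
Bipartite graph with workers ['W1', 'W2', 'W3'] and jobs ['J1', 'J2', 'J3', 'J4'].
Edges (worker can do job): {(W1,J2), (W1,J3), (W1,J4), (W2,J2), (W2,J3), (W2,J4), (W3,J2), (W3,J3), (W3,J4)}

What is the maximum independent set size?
Maximum independent set = 4

By König's theorem:
- Min vertex cover = Max matching = 3
- Max independent set = Total vertices - Min vertex cover
- Max independent set = 7 - 3 = 4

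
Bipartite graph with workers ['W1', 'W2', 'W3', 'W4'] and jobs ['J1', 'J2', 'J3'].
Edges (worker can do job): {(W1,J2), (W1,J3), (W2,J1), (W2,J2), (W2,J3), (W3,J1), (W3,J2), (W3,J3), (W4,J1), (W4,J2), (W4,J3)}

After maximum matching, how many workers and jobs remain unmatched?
Unmatched: 1 workers, 0 jobs

Maximum matching size: 3
Workers: 4 total, 3 matched, 1 unmatched
Jobs: 3 total, 3 matched, 0 unmatched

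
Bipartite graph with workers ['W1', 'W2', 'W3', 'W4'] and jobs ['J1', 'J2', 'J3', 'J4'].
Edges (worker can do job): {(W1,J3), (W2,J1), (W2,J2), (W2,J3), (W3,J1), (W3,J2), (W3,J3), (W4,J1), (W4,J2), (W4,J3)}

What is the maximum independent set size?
Maximum independent set = 5

By König's theorem:
- Min vertex cover = Max matching = 3
- Max independent set = Total vertices - Min vertex cover
- Max independent set = 8 - 3 = 5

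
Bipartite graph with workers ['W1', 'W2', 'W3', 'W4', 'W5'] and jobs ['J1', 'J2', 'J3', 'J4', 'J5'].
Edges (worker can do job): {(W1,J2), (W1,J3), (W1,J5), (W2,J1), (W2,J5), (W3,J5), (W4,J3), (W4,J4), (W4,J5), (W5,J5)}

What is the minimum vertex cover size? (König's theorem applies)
Minimum vertex cover size = 4

By König's theorem: in bipartite graphs,
min vertex cover = max matching = 4

Maximum matching has size 4, so minimum vertex cover also has size 4.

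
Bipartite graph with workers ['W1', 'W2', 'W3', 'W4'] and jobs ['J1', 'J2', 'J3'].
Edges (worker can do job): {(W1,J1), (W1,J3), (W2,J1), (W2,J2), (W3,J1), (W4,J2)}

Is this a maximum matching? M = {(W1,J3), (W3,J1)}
No, size 2 is not maximum

Proposed matching has size 2.
Maximum matching size for this graph: 3.

This is NOT maximum - can be improved to size 3.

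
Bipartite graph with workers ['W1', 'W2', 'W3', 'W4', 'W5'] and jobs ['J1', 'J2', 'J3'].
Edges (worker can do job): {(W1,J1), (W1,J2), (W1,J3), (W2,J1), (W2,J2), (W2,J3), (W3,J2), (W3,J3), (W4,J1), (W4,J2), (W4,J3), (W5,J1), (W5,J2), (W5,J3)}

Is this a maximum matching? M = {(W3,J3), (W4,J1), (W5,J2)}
Yes, size 3 is maximum

Proposed matching has size 3.
Maximum matching size for this graph: 3.

This is a maximum matching.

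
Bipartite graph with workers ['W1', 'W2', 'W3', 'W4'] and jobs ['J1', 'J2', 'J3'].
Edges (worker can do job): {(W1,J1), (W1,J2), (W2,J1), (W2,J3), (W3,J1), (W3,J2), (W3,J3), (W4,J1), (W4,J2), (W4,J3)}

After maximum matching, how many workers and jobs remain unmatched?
Unmatched: 1 workers, 0 jobs

Maximum matching size: 3
Workers: 4 total, 3 matched, 1 unmatched
Jobs: 3 total, 3 matched, 0 unmatched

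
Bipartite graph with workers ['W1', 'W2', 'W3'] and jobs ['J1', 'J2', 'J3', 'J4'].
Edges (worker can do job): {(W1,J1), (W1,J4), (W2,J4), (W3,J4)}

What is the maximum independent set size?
Maximum independent set = 5

By König's theorem:
- Min vertex cover = Max matching = 2
- Max independent set = Total vertices - Min vertex cover
- Max independent set = 7 - 2 = 5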